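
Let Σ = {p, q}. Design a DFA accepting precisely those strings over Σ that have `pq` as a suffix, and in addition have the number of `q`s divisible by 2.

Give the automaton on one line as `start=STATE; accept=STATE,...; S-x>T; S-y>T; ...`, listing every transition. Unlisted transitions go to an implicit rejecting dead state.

Run two small machines in parallel and take their product. The first has 3 states tracking how much of the suffix `pq` has currently been matched; the second has 2 states tracking the count of `q`s modulo 2. A product state is a pair (one from each), accepting exactly when both do. Equivalent product states are then merged.
4 states suffice.
       p  q 
>  A   A  B 
   B   C  A 
   C   C  D 
 * D   A  B 
(> = start, * = accepting)

start=A; accept=D; A-p>A; A-q>B; B-p>C; B-q>A; C-p>C; C-q>D; D-p>A; D-q>B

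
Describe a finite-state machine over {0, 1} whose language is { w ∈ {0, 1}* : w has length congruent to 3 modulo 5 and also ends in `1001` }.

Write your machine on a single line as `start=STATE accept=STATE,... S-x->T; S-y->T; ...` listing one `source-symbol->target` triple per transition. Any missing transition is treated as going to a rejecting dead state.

Handle the two conditions separately and then intersect. One (5 states) tracks the input length modulo 5; the other (5 states) tracks how much of the suffix `1001` has currently been matched. Each combined state is a pair, one component from each; accept when both components accept. Equivalent product states are then merged.
With 9 states:
       0  1 
>  A   B  B 
   B   C  C 
   C   D  D 
   D   E  E 
   E   A  F 
   F   G  B 
   G   H  C 
   H   D  I 
 * I   E  E 
(> = start, * = accepting)

start=A; accept=I; A-0->B; A-1->B; B-0->C; B-1->C; C-0->D; C-1->D; D-0->E; D-1->E; E-0->A; E-1->F; F-0->G; F-1->B; G-0->H; G-1->C; H-0->D; H-1->I; I-0->E; I-1->E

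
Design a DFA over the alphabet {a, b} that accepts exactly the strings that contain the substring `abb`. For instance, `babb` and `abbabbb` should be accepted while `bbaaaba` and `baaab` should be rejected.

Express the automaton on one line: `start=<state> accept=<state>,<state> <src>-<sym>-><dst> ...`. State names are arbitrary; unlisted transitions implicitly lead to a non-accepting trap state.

Track how much of `abb` has been matched so far: state q0 is no progress, q3 is the absorbing accept state reached once `abb` has occurred. Intermediate states record partial matches; on a mismatch, fall back to the longest reusable overlap.
        a   b  
>  q0   q1  q0 
   q1   q1  q2 
   q2   q1  q3 
 * q3   q3  q3 
(> = start, * = accepting)

start=q0 accept=q3 q0-a->q1 q0-b->q0 q1-a->q1 q1-b->q2 q2-a->q1 q2-b->q3 q3-a->q3 q3-b->q3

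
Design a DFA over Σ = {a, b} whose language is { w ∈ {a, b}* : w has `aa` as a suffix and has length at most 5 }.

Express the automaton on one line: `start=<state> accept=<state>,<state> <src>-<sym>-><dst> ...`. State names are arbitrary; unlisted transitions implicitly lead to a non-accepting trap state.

start=S0 accept=S3,S6,S9,S12 S0-a->S1 S0-b->S2 S1-a->S3 S1-b->S4 S2-a->S5 S2-b->S4 S3-a->S6 S3-b->S7 S4-a->S8 S4-b->S7 S5-a->S6 S5-b->S7 S6-a->S9 S6-b->S10 S7-a->S11 S7-b->S10 S8-a->S9 S8-b->S10 S9-a->S12 S9-b->S13 S10-a->S14 S10-b->S13 S11-a->S12 S11-b->S13 S12-a->S15 S12-b->S16 S13-a->S17 S13-b->S16 S14-a->S15 S14-b->S16 S15-a->S15 S15-b->S16 S16-a->S17 S16-b->S16 S17-a->S15 S17-b->S16

Build one automaton per condition and run them in lockstep. One (3 states) tracks how much of the suffix `aa` has currently been matched; the other (7 states) tracks the input length, saturating at 6. Each combined state is a pair, one component from each; accept when both components accept.
With 18 states:
          a    b  
>  S0     S1   S2 
   S1     S3   S4 
   S2     S5   S4 
 * S3     S6   S7 
   S4     S8   S7 
   S5     S6   S7 
 * S6     S9  S10 
   S7    S11  S10 
   S8     S9  S10 
 * S9    S12  S13 
   S10   S14  S13 
   S11   S12  S13 
 * S12   S15  S16 
   S13   S17  S16 
   S14   S15  S16 
   S15   S15  S16 
   S16   S17  S16 
   S17   S15  S16 
(> = start, * = accepting)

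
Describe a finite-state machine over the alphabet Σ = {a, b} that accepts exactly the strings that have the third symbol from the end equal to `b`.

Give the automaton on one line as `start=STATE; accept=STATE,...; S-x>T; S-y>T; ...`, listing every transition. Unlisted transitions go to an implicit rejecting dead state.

A DFA must remember the last 3 symbols (since which symbol is third-to-last isn't known until the input ends). Use one state per possible window of the last ≤3 symbols; accept from those whose window starts with `b`.
With 15 states:
          a    b  
>  S0     S1   S2 
   S1     S3   S4 
   S2     S5   S6 
   S3     S7   S8 
   S4     S9  S10 
   S5    S11  S12 
   S6    S13  S14 
   S7     S7   S8 
   S8     S9  S10 
   S9    S11  S12 
   S10   S13  S14 
 * S11    S7   S8 
 * S12    S9  S10 
 * S13   S11  S12 
 * S14   S13  S14 
(> = start, * = accepting)

start=S0; accept=S11,S12,S13,S14; S0-a>S1; S0-b>S2; S1-a>S3; S1-b>S4; S2-a>S5; S2-b>S6; S3-a>S7; S3-b>S8; S4-a>S9; S4-b>S10; S5-a>S11; S5-b>S12; S6-a>S13; S6-b>S14; S7-a>S7; S7-b>S8; S8-a>S9; S8-b>S10; S9-a>S11; S9-b>S12; S10-a>S13; S10-b>S14; S11-a>S7; S11-b>S8; S12-a>S9; S12-b>S10; S13-a>S11; S13-b>S12; S14-a>S13; S14-b>S14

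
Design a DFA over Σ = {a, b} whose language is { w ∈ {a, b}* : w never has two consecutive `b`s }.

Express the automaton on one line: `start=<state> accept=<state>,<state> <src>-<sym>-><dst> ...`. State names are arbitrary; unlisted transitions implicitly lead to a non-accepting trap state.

This is the complement of 'contains `bb`'. Use the same substring-matching states — q0 through q2 holding how much of `bb` has just been matched — but flip the accepting set: everything except the trap q2 accepts.
3 states suffice.
        a   b  
>* q0   q0  q1 
 * q1   q0  q2 
   q2   q2  q2 
(> = start, * = accepting)

start=q0 accept=q0,q1 q0-a->q0 q0-b->q1 q1-a->q0 q1-b->q2 q2-a->q2 q2-b->q2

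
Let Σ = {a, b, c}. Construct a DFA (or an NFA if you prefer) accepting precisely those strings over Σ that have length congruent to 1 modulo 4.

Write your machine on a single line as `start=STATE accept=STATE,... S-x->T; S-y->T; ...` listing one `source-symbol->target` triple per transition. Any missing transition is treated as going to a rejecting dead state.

start=q0; accept=q1; q0-a->q1; q0-b->q1; q0-c->q1; q1-a->q2; q1-b->q2; q1-c->q2; q2-a->q3; q2-b->q3; q2-c->q3; q3-a->q0; q3-b->q0; q3-c->q0

Only the length mod 4 matters, so use a 4-cycle: from any state, every input symbol moves to the next state, wrapping q3 back to q0. Mark q1 accepting.
A 4-state machine:
        a   b   c  
>  q0   q1  q1  q1 
 * q1   q2  q2  q2 
   q2   q3  q3  q3 
   q3   q0  q0  q0 
(> = start, * = accepting)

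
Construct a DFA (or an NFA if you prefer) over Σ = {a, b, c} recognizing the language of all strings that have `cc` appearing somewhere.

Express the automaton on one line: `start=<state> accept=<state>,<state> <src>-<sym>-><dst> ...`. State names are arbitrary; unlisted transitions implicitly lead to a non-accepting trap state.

States s0..s1 record the length of the longest prefix of `cc` that matches the current input suffix. Reaching s2 means `cc` has been seen, and we stay there forever. Accept from s2.
        a   b   c  
>  s0   s0  s0  s1 
   s1   s0  s0  s2 
 * s2   s2  s2  s2 
(> = start, * = accepting)

start=s0 accept=s2 s0-a->s0 s0-b->s0 s0-c->s1 s1-a->s0 s1-b->s0 s1-c->s2 s2-a->s2 s2-b->s2 s2-c->s2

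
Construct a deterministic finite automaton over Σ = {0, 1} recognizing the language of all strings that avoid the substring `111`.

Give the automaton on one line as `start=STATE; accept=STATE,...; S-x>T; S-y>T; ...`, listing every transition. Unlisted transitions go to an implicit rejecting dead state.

start=S0; accept=S0,S1,S2; S0-0>S0; S0-1>S1; S1-0>S0; S1-1>S2; S2-0>S0; S2-1>S3; S3-0>S3; S3-1>S3

Track partial matches of the forbidden pattern `111`. State S3 is a dead state reached once `111` has occurred; every other state accepts. S0 means no part of `111` is currently matched.
A 4-state machine:
        0   1  
>* S0   S0  S1 
 * S1   S0  S2 
 * S2   S0  S3 
   S3   S3  S3 
(> = start, * = accepting)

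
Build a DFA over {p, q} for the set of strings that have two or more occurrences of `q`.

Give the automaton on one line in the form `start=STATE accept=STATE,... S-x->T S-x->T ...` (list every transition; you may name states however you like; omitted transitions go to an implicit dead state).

start=s0 accept=s2,s3 s0-p->s0 s0-q->s1 s1-p->s1 s1-q->s2 s2-p->s2 s2-q->s3 s3-p->s3 s3-q->s3

Count `q`s, saturating at 3: states s0 through s2 mean 0 through 2 `q`s seen; s3 means more than 2. Each `q` increments (capped at s3); other symbols loop. Accept from {s2, s3}.
A 4-state machine:
        p   q  
>  s0   s0  s1 
   s1   s1  s2 
 * s2   s2  s3 
 * s3   s3  s3 
(> = start, * = accepting)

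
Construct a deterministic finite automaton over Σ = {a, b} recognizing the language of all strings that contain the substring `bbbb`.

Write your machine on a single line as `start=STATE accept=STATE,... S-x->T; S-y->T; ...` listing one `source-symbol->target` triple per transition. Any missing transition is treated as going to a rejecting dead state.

start=s0; accept=s4; s0-a->s0; s0-b->s1; s1-a->s0; s1-b->s2; s2-a->s0; s2-b->s3; s3-a->s0; s3-b->s4; s4-a->s4; s4-b->s4

Track how much of `bbbb` has been matched so far: state s0 is no progress, s4 is the absorbing accept state reached once `bbbb` has occurred. Intermediate states record partial matches; on a mismatch, fall back to the longest reusable overlap.
        a   b  
>  s0   s0  s1 
   s1   s0  s2 
   s2   s0  s3 
   s3   s0  s4 
 * s4   s4  s4 
(> = start, * = accepting)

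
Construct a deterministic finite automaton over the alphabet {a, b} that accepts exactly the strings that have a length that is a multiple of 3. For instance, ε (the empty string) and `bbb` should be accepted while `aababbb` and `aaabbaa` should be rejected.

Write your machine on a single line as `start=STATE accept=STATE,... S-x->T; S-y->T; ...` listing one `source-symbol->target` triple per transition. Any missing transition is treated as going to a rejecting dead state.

start=s0; accept=s0; s0-a->s1; s0-b->s1; s1-a->s2; s1-b->s2; s2-a->s0; s2-b->s0

Only the length mod 3 matters, so use a 3-cycle: from any state, every input symbol moves to the next state, wrapping s2 back to s0. Mark s0 accepting.
        a   b  
>* s0   s1  s1 
   s1   s2  s2 
   s2   s0  s0 
(> = start, * = accepting)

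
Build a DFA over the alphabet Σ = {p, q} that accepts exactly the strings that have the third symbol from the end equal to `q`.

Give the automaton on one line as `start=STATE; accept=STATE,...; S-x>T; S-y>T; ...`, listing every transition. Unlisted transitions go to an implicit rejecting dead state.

Because acceptance depends on a position counted from the end, the machine has to buffer the most recent 3 symbols. Make each state the string of the last up-to-3 symbols read; on input `x` shift the window left and append `x`. Accept when the buffered window has length 3 and begins with `q`.
          p    q  
>  S0     S1   S2 
   S1     S3   S4 
   S2     S5   S6 
   S3     S7   S8 
   S4     S9  S10 
   S5    S11  S12 
   S6    S13  S14 
   S7     S7   S8 
   S8     S9  S10 
   S9    S11  S12 
   S10   S13  S14 
 * S11    S7   S8 
 * S12    S9  S10 
 * S13   S11  S12 
 * S14   S13  S14 
(> = start, * = accepting)

start=S0; accept=S11,S12,S13,S14; S0-p>S1; S0-q>S2; S1-p>S3; S1-q>S4; S2-p>S5; S2-q>S6; S3-p>S7; S3-q>S8; S4-p>S9; S4-q>S10; S5-p>S11; S5-q>S12; S6-p>S13; S6-q>S14; S7-p>S7; S7-q>S8; S8-p>S9; S8-q>S10; S9-p>S11; S9-q>S12; S10-p>S13; S10-q>S14; S11-p>S7; S11-q>S8; S12-p>S9; S12-q>S10; S13-p>S11; S13-q>S12; S14-p>S13; S14-q>S14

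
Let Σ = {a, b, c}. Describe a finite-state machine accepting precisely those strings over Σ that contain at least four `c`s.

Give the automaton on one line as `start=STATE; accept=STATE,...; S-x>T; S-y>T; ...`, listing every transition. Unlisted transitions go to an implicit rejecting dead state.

Count `c`s, saturating at 5: states q0 through q4 mean 0 through 4 `c`s seen; q5 means more than 4. Each `c` increments (capped at q5); other symbols loop. Accept from {q4, q5}.
With 6 states:
        a   b   c  
>  q0   q0  q0  q1 
   q1   q1  q1  q2 
   q2   q2  q2  q3 
   q3   q3  q3  q4 
 * q4   q4  q4  q5 
 * q5   q5  q5  q5 
(> = start, * = accepting)

start=q0; accept=q4,q5; q0-a>q0; q0-b>q0; q0-c>q1; q1-a>q1; q1-b>q1; q1-c>q2; q2-a>q2; q2-b>q2; q2-c>q3; q3-a>q3; q3-b>q3; q3-c>q4; q4-a>q4; q4-b>q4; q4-c>q5; q5-a>q5; q5-b>q5; q5-c>q5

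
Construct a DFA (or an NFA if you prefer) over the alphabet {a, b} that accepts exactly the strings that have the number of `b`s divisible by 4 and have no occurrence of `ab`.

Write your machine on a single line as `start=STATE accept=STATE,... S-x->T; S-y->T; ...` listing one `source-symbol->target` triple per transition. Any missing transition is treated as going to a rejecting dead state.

Handle the two conditions separately and then intersect. One (4 states) tracks the count of `b`s modulo 4; the other (3 states) tracks partial matches of the forbidden pattern `ab`. Each combined state is a pair, one component from each; accept when both components accept. After merging equivalent states the machine shrinks.
With 6 states:
        a   b  
>* q0   q1  q2 
 * q1   q1  q3 
   q2   q3  q4 
   q3   q3  q3 
   q4   q3  q5 
   q5   q3  q0 
(> = start, * = accepting)

start=q0; accept=q0,q1; q0-a->q1; q0-b->q2; q1-a->q1; q1-b->q3; q2-a->q3; q2-b->q4; q3-a->q3; q3-b->q3; q4-a->q3; q4-b->q5; q5-a->q3; q5-b->q0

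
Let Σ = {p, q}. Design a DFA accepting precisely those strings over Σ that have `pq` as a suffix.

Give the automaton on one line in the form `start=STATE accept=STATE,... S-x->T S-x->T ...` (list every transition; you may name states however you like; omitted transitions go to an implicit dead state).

Remember how much of `pq` the current input suffix matches. State S0 means no match yet; S1 means the last symbol is `p`; S2 means the last 2 symbols are `pq`. Only S2 accepts. On a mismatch, fall back to the longest proper suffix that is still a prefix of `pq`.
        p   q  
>  S0   S1  S0 
   S1   S1  S2 
 * S2   S1  S0 
(> = start, * = accepting)

start=S0 accept=S2 S0-p->S1 S0-q->S0 S1-p->S1 S1-q->S2 S2-p->S1 S2-q->S0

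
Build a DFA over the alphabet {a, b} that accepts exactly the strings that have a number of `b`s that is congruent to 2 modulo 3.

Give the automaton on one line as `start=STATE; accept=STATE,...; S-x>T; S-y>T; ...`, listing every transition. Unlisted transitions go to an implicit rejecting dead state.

start=q0; accept=q2; q0-a>q0; q0-b>q1; q1-a>q1; q1-b>q2; q2-a>q2; q2-b>q0

Keep the running count of `b`s modulo 3: each `b` advances along the cycle q0 → q1 → q2 → q0 while other symbols loop. Accept at q2.
With 3 states:
        a   b  
>  q0   q0  q1 
   q1   q1  q2 
 * q2   q2  q0 
(> = start, * = accepting)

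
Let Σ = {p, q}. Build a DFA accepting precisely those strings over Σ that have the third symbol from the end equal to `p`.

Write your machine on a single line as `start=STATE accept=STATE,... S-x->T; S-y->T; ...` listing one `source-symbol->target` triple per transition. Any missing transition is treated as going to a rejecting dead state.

A DFA must remember the last 3 symbols (since which symbol is third-to-last isn't known until the input ends). Use one state per possible window of the last ≤3 symbols; accept from those whose window starts with `p`.
A 15-state machine:
       p  q 
>  A   B  C 
   B   D  E 
   C   F  G 
   D   H  I 
   E   J  K 
   F   L  M 
   G   N  O 
 * H   H  I 
 * I   J  K 
 * J   L  M 
 * K   N  O 
   L   H  I 
   M   J  K 
   N   L  M 
   O   N  O 
(> = start, * = accepting)

start=A; accept=H,I,J,K; A-p->B; A-q->C; B-p->D; B-q->E; C-p->F; C-q->G; D-p->H; D-q->I; E-p->J; E-q->K; F-p->L; F-q->M; G-p->N; G-q->O; H-p->H; H-q->I; I-p->J; I-q->K; J-p->L; J-q->M; K-p->N; K-q->O; L-p->H; L-q->I; M-p->J; M-q->K; N-p->L; N-q->M; O-p->N; O-q->O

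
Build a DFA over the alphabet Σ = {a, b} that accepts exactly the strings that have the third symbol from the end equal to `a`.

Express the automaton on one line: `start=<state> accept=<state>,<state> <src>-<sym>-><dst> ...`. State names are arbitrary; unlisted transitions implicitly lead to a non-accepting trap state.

start=S0 accept=S7,S8,S9,S10 S0-a->S1 S0-b->S2 S1-a->S3 S1-b->S4 S2-a->S5 S2-b->S6 S3-a->S7 S3-b->S8 S4-a->S9 S4-b->S10 S5-a->S11 S5-b->S12 S6-a->S13 S6-b->S14 S7-a->S7 S7-b->S8 S8-a->S9 S8-b->S10 S9-a->S11 S9-b->S12 S10-a->S13 S10-b->S14 S11-a->S7 S11-b->S8 S12-a->S9 S12-b->S10 S13-a->S11 S13-b->S12 S14-a->S13 S14-b->S14

A DFA must remember the last 3 symbols (since which symbol is third-to-last isn't known until the input ends). Use one state per possible window of the last ≤3 symbols; accept from those whose window starts with `a`.
A 15-state machine:
          a    b  
>  S0     S1   S2 
   S1     S3   S4 
   S2     S5   S6 
   S3     S7   S8 
   S4     S9  S10 
   S5    S11  S12 
   S6    S13  S14 
 * S7     S7   S8 
 * S8     S9  S10 
 * S9    S11  S12 
 * S10   S13  S14 
   S11    S7   S8 
   S12    S9  S10 
   S13   S11  S12 
   S14   S13  S14 
(> = start, * = accepting)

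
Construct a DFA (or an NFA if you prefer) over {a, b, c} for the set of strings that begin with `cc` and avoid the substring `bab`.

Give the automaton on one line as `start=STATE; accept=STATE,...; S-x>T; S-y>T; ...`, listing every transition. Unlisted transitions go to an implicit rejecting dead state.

start=S0; accept=S5,S7,S8; S0-a>S1; S0-b>S2; S0-c>S3; S1-a>S1; S1-b>S2; S1-c>S1; S2-a>S4; S2-b>S2; S2-c>S1; S3-a>S1; S3-b>S2; S3-c>S5; S4-a>S1; S4-b>S6; S4-c>S1; S5-a>S5; S5-b>S7; S5-c>S5; S6-a>S6; S6-b>S6; S6-c>S6; S7-a>S8; S7-b>S7; S7-c>S5; S8-a>S5; S8-b>S9; S8-c>S5; S9-a>S9; S9-b>S9; S9-c>S9

Run two small machines in parallel and take their product. One (4 states) tracks whether the input so far still matches the prefix `cc`; the other (4 states) tracks partial matches of the forbidden pattern `bab`. Each combined state is a pair, one component from each; accept when both components accept.
10 states suffice.
        a   b   c  
>  S0   S1  S2  S3 
   S1   S1  S2  S1 
   S2   S4  S2  S1 
   S3   S1  S2  S5 
   S4   S1  S6  S1 
 * S5   S5  S7  S5 
   S6   S6  S6  S6 
 * S7   S8  S7  S5 
 * S8   S5  S9  S5 
   S9   S9  S9  S9 
(> = start, * = accepting)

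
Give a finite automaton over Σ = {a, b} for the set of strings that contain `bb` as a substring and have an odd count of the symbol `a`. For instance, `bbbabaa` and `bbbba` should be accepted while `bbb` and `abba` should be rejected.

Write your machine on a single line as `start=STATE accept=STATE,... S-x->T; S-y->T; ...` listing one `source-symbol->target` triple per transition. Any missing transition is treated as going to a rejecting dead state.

start=q0; accept=q5; q0-a->q1; q0-b->q2; q1-a->q0; q1-b->q3; q2-a->q1; q2-b->q4; q3-a->q0; q3-b->q5; q4-a->q5; q4-b->q4; q5-a->q4; q5-b->q5

Build one automaton per condition and run them in lockstep. The first has 3 states tracking whether and how much of `bb` has been seen; the second has 2 states tracking the count of `a`s modulo 2. A product state is a pair (one from each), accepting exactly when both do.
A 6-state machine:
        a   b  
>  q0   q1  q2 
   q1   q0  q3 
   q2   q1  q4 
   q3   q0  q5 
   q4   q5  q4 
 * q5   q4  q5 
(> = start, * = accepting)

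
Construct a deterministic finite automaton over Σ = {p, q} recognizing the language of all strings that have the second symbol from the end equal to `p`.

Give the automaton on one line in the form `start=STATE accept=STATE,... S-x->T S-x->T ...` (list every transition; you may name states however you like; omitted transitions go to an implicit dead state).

Because acceptance depends on a position counted from the end, the machine has to buffer the most recent 2 symbols. Make each state the string of the last up-to-2 symbols read; on input `x` shift the window left and append `x`. Accept when the buffered window has length 2 and begins with `p`.
        p   q  
>  s0   s1  s2 
   s1   s3  s4 
   s2   s5  s6 
 * s3   s3  s4 
 * s4   s5  s6 
   s5   s3  s4 
   s6   s5  s6 
(> = start, * = accepting)

start=s0 accept=s3,s4 s0-p->s1 s0-q->s2 s1-p->s3 s1-q->s4 s2-p->s5 s2-q->s6 s3-p->s3 s3-q->s4 s4-p->s5 s4-q->s6 s5-p->s3 s5-q->s4 s6-p->s5 s6-q->s6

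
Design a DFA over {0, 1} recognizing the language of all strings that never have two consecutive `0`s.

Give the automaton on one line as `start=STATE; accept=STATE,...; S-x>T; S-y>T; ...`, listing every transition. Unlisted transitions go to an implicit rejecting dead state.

start=q0; accept=q0,q1; q0-0>q1; q0-1>q0; q1-0>q2; q1-1>q0; q2-0>q2; q2-1>q2

Track partial matches of the forbidden pattern `00`. State q2 is a dead state reached once `00` has occurred; every other state accepts. q0 means no part of `00` is currently matched.
A 3-state machine:
        0   1  
>* q0   q1  q0 
 * q1   q2  q0 
   q2   q2  q2 
(> = start, * = accepting)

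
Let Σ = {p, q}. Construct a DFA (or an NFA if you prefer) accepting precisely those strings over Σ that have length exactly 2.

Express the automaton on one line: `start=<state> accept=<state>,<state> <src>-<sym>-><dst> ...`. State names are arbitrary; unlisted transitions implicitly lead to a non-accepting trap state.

start=S0 accept=S2 S0-p->S1 S0-q->S1 S1-p->S2 S1-q->S2 S2-p->S3 S2-q->S3 S3-p->S3 S3-q->S3

We only need to distinguish lengths 0, 1, …, 2, and '>2'. Chain S0 → S1 → S2 → S3 on every symbol, with S3 looping. Accepting states: {S2}.
A 4-state machine:
        p   q  
>  S0   S1  S1 
   S1   S2  S2 
 * S2   S3  S3 
   S3   S3  S3 
(> = start, * = accepting)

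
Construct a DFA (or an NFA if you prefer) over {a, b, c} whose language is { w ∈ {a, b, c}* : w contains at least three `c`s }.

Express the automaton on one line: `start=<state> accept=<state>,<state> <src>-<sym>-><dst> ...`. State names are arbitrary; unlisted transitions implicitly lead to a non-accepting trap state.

start=S0 accept=S3,S4 S0-a->S0 S0-b->S0 S0-c->S1 S1-a->S1 S1-b->S1 S1-c->S2 S2-a->S2 S2-b->S2 S2-c->S3 S3-a->S3 S3-b->S3 S3-c->S4 S4-a->S4 S4-b->S4 S4-c->S4

Only the number of `c`s matters, and only up to 4. Make a chain S0 → S1 → S2 → S3 → S4 advanced by each `c` (with S4 absorbing); every other symbol self-loops. The accepting set is {S3, S4}.
A 5-state machine:
        a   b   c  
>  S0   S0  S0  S1 
   S1   S1  S1  S2 
   S2   S2  S2  S3 
 * S3   S3  S3  S4 
 * S4   S4  S4  S4 
(> = start, * = accepting)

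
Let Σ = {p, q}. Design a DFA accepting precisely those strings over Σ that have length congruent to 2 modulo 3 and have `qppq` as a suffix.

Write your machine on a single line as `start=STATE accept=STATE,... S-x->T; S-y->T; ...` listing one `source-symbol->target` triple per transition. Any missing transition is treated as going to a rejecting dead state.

start=s0; accept=s6; s0-p->s1; s0-q->s1; s1-p->s2; s1-q->s3; s2-p->s0; s2-q->s0; s3-p->s4; s3-q->s0; s4-p->s5; s4-q->s1; s5-p->s2; s5-q->s6; s6-p->s4; s6-q->s0

Build one automaton per condition and run them in lockstep. The first has 3 states tracking the input length modulo 3; the second has 5 states tracking how much of the suffix `qppq` has currently been matched. A product state is a pair (one from each), accepting exactly when both do. Equivalent product states are then merged.
        p   q  
>  s0   s1  s1 
   s1   s2  s3 
   s2   s0  s0 
   s3   s4  s0 
   s4   s5  s1 
   s5   s2  s6 
 * s6   s4  s0 
(> = start, * = accepting)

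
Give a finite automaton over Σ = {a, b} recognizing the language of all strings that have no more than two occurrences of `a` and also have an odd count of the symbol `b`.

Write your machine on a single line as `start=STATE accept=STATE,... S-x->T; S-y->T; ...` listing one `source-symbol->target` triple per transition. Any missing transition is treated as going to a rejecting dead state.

start=q0; accept=q2,q4,q6; q0-a->q1; q0-b->q2; q1-a->q3; q1-b->q4; q2-a->q4; q2-b->q0; q3-a->q5; q3-b->q6; q4-a->q6; q4-b->q1; q5-a->q5; q5-b->q5; q6-a->q5; q6-b->q3

Run two small machines in parallel and take their product. One (4 states) tracks the count of `a`s, saturating at 3; the other (2 states) tracks the count of `b`s modulo 2. Each combined state is a pair, one component from each; accept when both components accept. Equivalent product states are then merged.
        a   b  
>  q0   q1  q2 
   q1   q3  q4 
 * q2   q4  q0 
   q3   q5  q6 
 * q4   q6  q1 
   q5   q5  q5 
 * q6   q5  q3 
(> = start, * = accepting)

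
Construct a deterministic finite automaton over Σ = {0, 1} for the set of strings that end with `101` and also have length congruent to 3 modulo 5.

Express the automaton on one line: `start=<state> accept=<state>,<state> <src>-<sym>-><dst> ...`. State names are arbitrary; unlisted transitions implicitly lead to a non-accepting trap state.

start=q0 accept=q9 q0-0->q1 q0-1->q2 q1-0->q3 q1-1->q4 q2-0->q5 q2-1->q4 q3-0->q6 q3-1->q7 q4-0->q8 q4-1->q7 q5-0->q6 q5-1->q9 q6-0->q10 q6-1->q11 q7-0->q12 q7-1->q11 q8-0->q10 q8-1->q13 q9-0->q12 q9-1->q11 q10-0->q0 q10-1->q14 q11-0->q15 q11-1->q14 q12-0->q0 q12-1->q16 q13-0->q15 q13-1->q14 q14-0->q17 q14-1->q2 q15-0->q1 q15-1->q18 q16-0->q17 q16-1->q2 q17-0->q3 q17-1->q19 q18-0->q5 q18-1->q4 q19-0->q8 q19-1->q7

Handle the two conditions separately and then intersect. The first has 4 states tracking how much of the suffix `101` has currently been matched; the second has 5 states tracking the input length modulo 5. A product state is a pair (one from each), accepting exactly when both do.
          0    1  
>  q0     q1   q2 
   q1     q3   q4 
   q2     q5   q4 
   q3     q6   q7 
   q4     q8   q7 
   q5     q6   q9 
   q6    q10  q11 
   q7    q12  q11 
   q8    q10  q13 
 * q9    q12  q11 
   q10    q0  q14 
   q11   q15  q14 
   q12    q0  q16 
   q13   q15  q14 
   q14   q17   q2 
   q15    q1  q18 
   q16   q17   q2 
   q17    q3  q19 
   q18    q5   q4 
   q19    q8   q7 
(> = start, * = accepting)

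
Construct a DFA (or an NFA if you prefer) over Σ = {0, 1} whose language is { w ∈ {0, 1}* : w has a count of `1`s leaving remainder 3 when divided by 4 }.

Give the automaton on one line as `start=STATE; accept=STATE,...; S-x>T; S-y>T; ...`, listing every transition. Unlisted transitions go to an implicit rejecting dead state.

The only thing that matters is how many `1`s have appeared, reduced mod 4. Use one state per residue: q0 for 0, …, q3 for 3. Reading `1` moves to the next residue; anything else stays put. q3 is accepting.
        0   1  
>  q0   q0  q1 
   q1   q1  q2 
   q2   q2  q3 
 * q3   q3  q0 
(> = start, * = accepting)

start=q0; accept=q3; q0-0>q0; q0-1>q1; q1-0>q1; q1-1>q2; q2-0>q2; q2-1>q3; q3-0>q3; q3-1>q0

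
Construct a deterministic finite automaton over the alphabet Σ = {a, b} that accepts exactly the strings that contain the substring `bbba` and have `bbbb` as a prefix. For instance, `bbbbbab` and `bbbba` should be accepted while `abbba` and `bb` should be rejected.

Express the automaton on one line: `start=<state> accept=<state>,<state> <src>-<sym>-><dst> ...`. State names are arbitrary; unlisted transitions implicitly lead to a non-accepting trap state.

Handle the two conditions separately and then intersect. One (5 states) tracks whether and how much of `bbba` has been seen; the other (6 states) tracks whether the input so far still matches the prefix `bbbb`. Each combined state is a pair, one component from each; accept when both components accept. After merging equivalent states the machine shrinks.
A 7-state machine:
        a   b  
>  s0   s1  s2 
   s1   s1  s1 
   s2   s1  s3 
   s3   s1  s4 
   s4   s1  s5 
   s5   s6  s5 
 * s6   s6  s6 
(> = start, * = accepting)

start=s0 accept=s6 s0-a->s1 s0-b->s2 s1-a->s1 s1-b->s1 s2-a->s1 s2-b->s3 s3-a->s1 s3-b->s4 s4-a->s1 s4-b->s5 s5-a->s6 s5-b->s5 s6-a->s6 s6-b->s6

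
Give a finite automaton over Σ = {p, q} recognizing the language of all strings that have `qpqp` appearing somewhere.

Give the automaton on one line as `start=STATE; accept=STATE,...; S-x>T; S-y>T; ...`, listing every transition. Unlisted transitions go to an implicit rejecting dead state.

start=s0; accept=s4; s0-p>s0; s0-q>s1; s1-p>s2; s1-q>s1; s2-p>s0; s2-q>s3; s3-p>s4; s3-q>s1; s4-p>s4; s4-q>s4

Track how much of `qpqp` has been matched so far: state s0 is no progress, s4 is the absorbing accept state reached once `qpqp` has occurred. Intermediate states record partial matches; on a mismatch, fall back to the longest reusable overlap.
With 5 states:
        p   q  
>  s0   s0  s1 
   s1   s2  s1 
   s2   s0  s3 
   s3   s4  s1 
 * s4   s4  s4 
(> = start, * = accepting)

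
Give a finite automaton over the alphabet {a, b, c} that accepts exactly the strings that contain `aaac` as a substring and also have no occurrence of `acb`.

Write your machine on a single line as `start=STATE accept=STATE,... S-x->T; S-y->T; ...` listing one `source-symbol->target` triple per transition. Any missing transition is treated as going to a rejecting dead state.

start=q0; accept=q6,q8,q10; q0-a->q1; q0-b->q0; q0-c->q0; q1-a->q2; q1-b->q0; q1-c->q3; q2-a->q4; q2-b->q0; q2-c->q3; q3-a->q1; q3-b->q5; q3-c->q0; q4-a->q4; q4-b->q0; q4-c->q6; q5-a->q7; q5-b->q5; q5-c->q5; q6-a->q8; q6-b->q9; q6-c->q10; q7-a->q11; q7-b->q5; q7-c->q5; q8-a->q8; q8-b->q10; q8-c->q6; q9-a->q9; q9-b->q9; q9-c->q9; q10-a->q8; q10-b->q10; q10-c->q10; q11-a->q12; q11-b->q5; q11-c->q5; q12-a->q12; q12-b->q5; q12-c->q9

Run two small machines in parallel and take their product. One (5 states) tracks whether and how much of `aaac` has been seen; the other (4 states) tracks partial matches of the forbidden pattern `acb`. Each combined state is a pair, one component from each; accept when both components accept.
With 13 states:
          a    b    c  
>  q0     q1   q0   q0 
   q1     q2   q0   q3 
   q2     q4   q0   q3 
   q3     q1   q5   q0 
   q4     q4   q0   q6 
   q5     q7   q5   q5 
 * q6     q8   q9  q10 
   q7    q11   q5   q5 
 * q8     q8  q10   q6 
   q9     q9   q9   q9 
 * q10    q8  q10  q10 
   q11   q12   q5   q5 
   q12   q12   q5   q9 
(> = start, * = accepting)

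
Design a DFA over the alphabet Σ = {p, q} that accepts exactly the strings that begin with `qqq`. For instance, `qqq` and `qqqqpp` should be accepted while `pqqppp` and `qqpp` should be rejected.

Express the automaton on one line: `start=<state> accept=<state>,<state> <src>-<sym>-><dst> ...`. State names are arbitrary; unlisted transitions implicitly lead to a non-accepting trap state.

Walk along `qqq` while the input agrees: from A take `q` to B, and so on. Any deviation drops to the rejecting sink E. Once D is reached the prefix is confirmed and every continuation is accepted.
A 5-state machine:
       p  q 
>  A   E  B 
   B   E  C 
   C   E  D 
 * D   D  D 
   E   E  E 
(> = start, * = accepting)

start=A accept=D A-p->E A-q->B B-p->E B-q->C C-p->E C-q->D D-p->D D-q->D E-p->E E-q->E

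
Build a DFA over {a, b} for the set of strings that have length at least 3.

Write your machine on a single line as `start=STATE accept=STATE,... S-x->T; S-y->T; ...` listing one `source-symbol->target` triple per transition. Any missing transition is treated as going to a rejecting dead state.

We only need to distinguish lengths 0, 1, …, 3, and '>3'. Chain q0 → q1 → q2 → q3 → q4 on every symbol, with q4 looping. Accepting states: {q3, q4}.
5 states suffice.
        a   b  
>  q0   q1  q1 
   q1   q2  q2 
   q2   q3  q3 
 * q3   q4  q4 
 * q4   q4  q4 
(> = start, * = accepting)

start=q0; accept=q3,q4; q0-a->q1; q0-b->q1; q1-a->q2; q1-b->q2; q2-a->q3; q2-b->q3; q3-a->q4; q3-b->q4; q4-a->q4; q4-b->q4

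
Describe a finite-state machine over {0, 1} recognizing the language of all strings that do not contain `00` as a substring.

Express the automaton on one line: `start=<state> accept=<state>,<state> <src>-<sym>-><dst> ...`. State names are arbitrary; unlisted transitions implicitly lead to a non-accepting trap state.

start=S0 accept=S0,S1 S0-0->S1 S0-1->S0 S1-0->S2 S1-1->S0 S2-0->S2 S2-1->S2

This is the complement of 'contains `00`'. Use the same substring-matching states — S0 through S2 holding how much of `00` has just been matched — but flip the accepting set: everything except the trap S2 accepts.
A 3-state machine:
        0   1  
>* S0   S1  S0 
 * S1   S2  S0 
   S2   S2  S2 
(> = start, * = accepting)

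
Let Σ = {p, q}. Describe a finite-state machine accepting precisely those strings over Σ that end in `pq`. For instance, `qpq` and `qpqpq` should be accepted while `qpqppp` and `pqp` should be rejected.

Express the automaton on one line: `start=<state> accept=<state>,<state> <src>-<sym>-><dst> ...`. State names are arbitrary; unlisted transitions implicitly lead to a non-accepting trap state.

start=A accept=C A-p->B A-q->A B-p->B B-q->C C-p->B C-q->A

Let each state record the length of the longest suffix of the input read so far that is also a prefix of `pq`. B means the last symbol is `p`; C means the last 2 symbols are `pq`. Accept only at C, where the string currently ends in `pq`.
3 states suffice.
       p  q 
>  A   B  A 
   B   B  C 
 * C   B  A 
(> = start, * = accepting)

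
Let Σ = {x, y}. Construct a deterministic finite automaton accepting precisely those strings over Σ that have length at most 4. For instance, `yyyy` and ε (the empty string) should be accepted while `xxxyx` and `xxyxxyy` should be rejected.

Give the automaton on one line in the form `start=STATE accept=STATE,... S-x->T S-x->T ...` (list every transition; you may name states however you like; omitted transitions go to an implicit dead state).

Count input length up to 5: every symbol moves from A toward F, which means 'more than 4' and absorbs. Accept from {A, B, C, D, E}.
6 states suffice.
       x  y 
>* A   B  B 
 * B   C  C 
 * C   D  D 
 * D   E  E 
 * E   F  F 
   F   F  F 
(> = start, * = accepting)

start=A accept=A,B,C,D,E A-x->B A-y->B B-x->C B-y->C C-x->D C-y->D D-x->E D-y->E E-x->F E-y->F F-x->F F-y->F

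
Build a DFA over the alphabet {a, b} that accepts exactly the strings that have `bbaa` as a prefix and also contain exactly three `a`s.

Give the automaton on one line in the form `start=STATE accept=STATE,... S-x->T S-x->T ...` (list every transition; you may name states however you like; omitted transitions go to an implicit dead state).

Build one automaton per condition and run them in lockstep. One (6 states) tracks whether the input so far still matches the prefix `bbaa`; the other (5 states) tracks the count of `a`s, saturating at 4. Each combined state is a pair, one component from each; accept when both components accept. Equivalent product states are then merged.
7 states suffice.
        a   b  
>  q0   q1  q2 
   q1   q1  q1 
   q2   q1  q3 
   q3   q4  q1 
   q4   q5  q1 
   q5   q6  q5 
 * q6   q1  q6 
(> = start, * = accepting)

start=q0 accept=q6 q0-a->q1 q0-b->q2 q1-a->q1 q1-b->q1 q2-a->q1 q2-b->q3 q3-a->q4 q3-b->q1 q4-a->q5 q4-b->q1 q5-a->q6 q5-b->q5 q6-a->q1 q6-b->q6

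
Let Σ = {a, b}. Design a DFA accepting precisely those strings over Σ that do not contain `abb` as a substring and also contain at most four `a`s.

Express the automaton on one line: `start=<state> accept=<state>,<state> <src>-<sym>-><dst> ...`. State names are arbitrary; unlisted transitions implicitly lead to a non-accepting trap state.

start=s0 accept=s0,s1,s2,s3,s4,s5,s7,s8,s11 s0-a->s1 s0-b->s0 s1-a->s2 s1-b->s3 s2-a->s4 s2-b->s5 s3-a->s2 s3-b->s6 s4-a->s7 s4-b->s8 s5-a->s4 s5-b->s9 s6-a->s9 s6-b->s6 s7-a->s10 s7-b->s11 s8-a->s7 s8-b->s12 s9-a->s12 s9-b->s9 s10-a->s10 s10-b->s13 s11-a->s10 s11-b->s14 s12-a->s14 s12-b->s12 s13-a->s10 s13-b->s15 s14-a->s15 s14-b->s14 s15-a->s15 s15-b->s15

Handle the two conditions separately and then intersect. The first has 4 states tracking partial matches of the forbidden pattern `abb`; the second has 6 states tracking the count of `a`s, saturating at 5. A product state is a pair (one from each), accepting exactly when both do.
16 states suffice.
          a    b  
>* s0     s1   s0 
 * s1     s2   s3 
 * s2     s4   s5 
 * s3     s2   s6 
 * s4     s7   s8 
 * s5     s4   s9 
   s6     s9   s6 
 * s7    s10  s11 
 * s8     s7  s12 
   s9    s12   s9 
   s10   s10  s13 
 * s11   s10  s14 
   s12   s14  s12 
   s13   s10  s15 
   s14   s15  s14 
   s15   s15  s15 
(> = start, * = accepting)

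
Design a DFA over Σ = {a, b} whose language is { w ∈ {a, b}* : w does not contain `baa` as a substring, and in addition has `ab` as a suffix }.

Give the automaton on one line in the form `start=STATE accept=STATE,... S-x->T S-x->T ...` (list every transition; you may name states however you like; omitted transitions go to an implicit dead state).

start=q0 accept=q3 q0-a->q1 q0-b->q2 q1-a->q1 q1-b->q3 q2-a->q4 q2-b->q2 q3-a->q4 q3-b->q2 q4-a->q5 q4-b->q3 q5-a->q5 q5-b->q5

Handle the two conditions separately and then intersect. The first has 4 states tracking partial matches of the forbidden pattern `baa`; the second has 3 states tracking how much of the suffix `ab` has currently been matched. A product state is a pair (one from each), accepting exactly when both do. Minimizing collapses redundant product states.
        a   b  
>  q0   q1  q2 
   q1   q1  q3 
   q2   q4  q2 
 * q3   q4  q2 
   q4   q5  q3 
   q5   q5  q5 
(> = start, * = accepting)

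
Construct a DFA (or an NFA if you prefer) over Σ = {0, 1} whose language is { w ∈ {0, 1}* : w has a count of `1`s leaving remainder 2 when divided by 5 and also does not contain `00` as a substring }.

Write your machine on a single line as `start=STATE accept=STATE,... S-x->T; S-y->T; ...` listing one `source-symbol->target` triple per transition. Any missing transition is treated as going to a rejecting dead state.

start=S0; accept=S5,S7; S0-0->S1; S0-1->S2; S1-0->S3; S1-1->S2; S2-0->S4; S2-1->S5; S3-0->S3; S3-1->S6; S4-0->S6; S4-1->S5; S5-0->S7; S5-1->S8; S6-0->S6; S6-1->S9; S7-0->S9; S7-1->S8; S8-0->S10; S8-1->S11; S9-0->S9; S9-1->S12; S10-0->S12; S10-1->S11; S11-0->S13; S11-1->S0; S12-0->S12; S12-1->S14; S13-0->S14; S13-1->S0; S14-0->S14; S14-1->S3

Run two small machines in parallel and take their product. One (5 states) tracks the count of `1`s modulo 5; the other (3 states) tracks partial matches of the forbidden pattern `00`. Each combined state is a pair, one component from each; accept when both components accept.
          0    1  
>  S0     S1   S2 
   S1     S3   S2 
   S2     S4   S5 
   S3     S3   S6 
   S4     S6   S5 
 * S5     S7   S8 
   S6     S6   S9 
 * S7     S9   S8 
   S8    S10  S11 
   S9     S9  S12 
   S10   S12  S11 
   S11   S13   S0 
   S12   S12  S14 
   S13   S14   S0 
   S14   S14   S3 
(> = start, * = accepting)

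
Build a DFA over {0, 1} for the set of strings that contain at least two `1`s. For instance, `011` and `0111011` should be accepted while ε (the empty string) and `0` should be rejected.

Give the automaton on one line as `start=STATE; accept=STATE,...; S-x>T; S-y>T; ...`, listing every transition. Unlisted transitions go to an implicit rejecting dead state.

Count `1`s, saturating at 3: states S0 through S2 mean 0 through 2 `1`s seen; S3 means more than 2. Each `1` increments (capped at S3); other symbols loop. Accept from {S2, S3}.
4 states suffice.
        0   1  
>  S0   S0  S1 
   S1   S1  S2 
 * S2   S2  S3 
 * S3   S3  S3 
(> = start, * = accepting)

start=S0; accept=S2,S3; S0-0>S0; S0-1>S1; S1-0>S1; S1-1>S2; S2-0>S2; S2-1>S3; S3-0>S3; S3-1>S3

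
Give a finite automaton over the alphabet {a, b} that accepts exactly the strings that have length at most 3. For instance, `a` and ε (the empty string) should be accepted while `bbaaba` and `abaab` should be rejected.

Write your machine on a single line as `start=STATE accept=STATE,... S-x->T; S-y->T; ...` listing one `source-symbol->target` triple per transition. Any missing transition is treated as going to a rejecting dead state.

start=S0; accept=S0,S1,S2,S3; S0-a->S1; S0-b->S1; S1-a->S2; S1-b->S2; S2-a->S3; S2-b->S3; S3-a->S4; S3-b->S4; S4-a->S4; S4-b->S4

We only need to distinguish lengths 0, 1, …, 3, and '>3'. Chain S0 → S1 → S2 → S3 → S4 on every symbol, with S4 looping. Accepting states: {S0, S1, S2, S3}.
A 5-state machine:
        a   b  
>* S0   S1  S1 
 * S1   S2  S2 
 * S2   S3  S3 
 * S3   S4  S4 
   S4   S4  S4 
(> = start, * = accepting)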